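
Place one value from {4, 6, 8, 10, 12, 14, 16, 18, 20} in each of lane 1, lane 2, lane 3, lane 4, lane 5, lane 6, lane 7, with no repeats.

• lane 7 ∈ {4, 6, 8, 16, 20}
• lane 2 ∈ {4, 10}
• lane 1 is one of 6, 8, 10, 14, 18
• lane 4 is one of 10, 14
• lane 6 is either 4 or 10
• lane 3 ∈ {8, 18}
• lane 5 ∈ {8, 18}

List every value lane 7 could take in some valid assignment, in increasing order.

lane 2 and lane 6 between them cover only {4, 10} — a naked pair. Remove those values from lane 1, lane 4, lane 7.
lane 4's domain is down to {14}, so lane 4 = 14. Strike 14 from lane 1.
lane 3 and lane 5 share exactly the 2 values {8, 18}; by pigeonhole those values go to them, so strike 8, 18 from lane 1, lane 7.
lane 1 must be 6 (only option left). Remove 6 from lane 7.
No further eliminations apply; lane 7 can still be any of 16, 20.

16, 20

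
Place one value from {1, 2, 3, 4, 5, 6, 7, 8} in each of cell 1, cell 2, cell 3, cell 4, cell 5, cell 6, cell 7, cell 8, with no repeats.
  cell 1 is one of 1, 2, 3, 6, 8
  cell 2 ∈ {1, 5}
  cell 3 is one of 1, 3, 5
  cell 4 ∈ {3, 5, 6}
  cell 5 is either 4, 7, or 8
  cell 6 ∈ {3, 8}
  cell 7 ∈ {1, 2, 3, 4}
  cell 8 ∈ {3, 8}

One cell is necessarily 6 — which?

The 8 variables together cover exactly {1, 2, 3, 4, 5, 6, 7, 8} — 8 values for 8 variables — and 7 appears only in cell 5's list, so cell 5 = 7.
The 7 still-open variables draw from only 7 values {1, 2, 3, 4, 5, 6, 8}, so each is used; only cell 7 can be 4, hence cell 7 = 4.
The 6 still-open variables draw from only 6 values {1, 2, 3, 5, 6, 8}, so each is used; only cell 1 can be 2, hence cell 1 = 2.
The 5 still-open variables draw from only 5 values {1, 3, 5, 6, 8}, so each is used; only cell 4 can be 6, hence cell 4 = 6.

cell 4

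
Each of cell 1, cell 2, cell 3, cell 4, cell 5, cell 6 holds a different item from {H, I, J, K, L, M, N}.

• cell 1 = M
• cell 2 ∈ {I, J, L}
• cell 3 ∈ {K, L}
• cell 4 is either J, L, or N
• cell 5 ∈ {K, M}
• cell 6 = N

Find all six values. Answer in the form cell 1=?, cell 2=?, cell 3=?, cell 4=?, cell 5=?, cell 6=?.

cell 1 has just one choice, so cell 1 = M. Eliminate M elsewhere: cell 5.
cell 5 has just one choice, so cell 5 = K. Eliminate K elsewhere: cell 3.
cell 6 must be N (only option left). Strike N from cell 4.
That leaves cell 3 = L. Strike L from cell 2, cell 4.
cell 4 must be J (only option left). So cell 2 can't be J.
cell 2 has just one choice, so cell 2 = I.

cell 1=M, cell 2=I, cell 3=L, cell 4=J, cell 5=K, cell 6=N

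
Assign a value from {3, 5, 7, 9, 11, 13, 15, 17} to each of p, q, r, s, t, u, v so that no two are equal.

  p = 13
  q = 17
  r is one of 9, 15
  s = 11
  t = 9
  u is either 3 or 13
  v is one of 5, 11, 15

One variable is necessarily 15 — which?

p has just one choice, so p = 13. Remove 13 from u.
q's domain is down to {17}, so q = 17.
That leaves s = 11. So v can't be 11.
t has just one choice, so t = 9. Eliminate 9 elsewhere: r.
So 15 goes to r.

r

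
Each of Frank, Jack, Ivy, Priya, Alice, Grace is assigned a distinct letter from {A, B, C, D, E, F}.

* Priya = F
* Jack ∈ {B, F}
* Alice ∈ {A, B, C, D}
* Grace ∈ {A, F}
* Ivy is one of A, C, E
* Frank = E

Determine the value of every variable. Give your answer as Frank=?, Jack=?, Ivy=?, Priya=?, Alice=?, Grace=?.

Frank=E, Jack=B, Ivy=C, Priya=F, Alice=D, Grace=A

Frank must be E (only option left). Eliminate E elsewhere: Ivy.
Priya has just one choice, so Priya = F. Eliminate F elsewhere: Jack, Grace.
That leaves Grace = A. Eliminate A elsewhere: Ivy, Alice.
Jack must be B (only option left). Remove B from Alice.
That leaves Ivy = C. Eliminate C elsewhere: Alice.
Alice's domain is down to {D}, so Alice = D.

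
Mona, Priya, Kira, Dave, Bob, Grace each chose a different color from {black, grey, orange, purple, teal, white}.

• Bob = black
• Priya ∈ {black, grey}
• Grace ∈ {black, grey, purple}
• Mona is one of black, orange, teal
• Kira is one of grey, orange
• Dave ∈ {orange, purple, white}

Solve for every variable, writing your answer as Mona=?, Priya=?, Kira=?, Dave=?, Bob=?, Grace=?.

Mona=teal, Priya=grey, Kira=orange, Dave=white, Bob=black, Grace=purple

Bob must be black (only option left). Remove black from Mona, Priya, Grace.
Priya has just one choice, so Priya = grey. Eliminate grey elsewhere: Kira, Grace.
Kira must be orange (only option left). So Mona, Dave can't be orange.
That leaves Grace = purple. Eliminate purple elsewhere: Dave.
Mona's domain is down to {teal}, so Mona = teal.
Dave's domain is down to {white}, so Dave = white.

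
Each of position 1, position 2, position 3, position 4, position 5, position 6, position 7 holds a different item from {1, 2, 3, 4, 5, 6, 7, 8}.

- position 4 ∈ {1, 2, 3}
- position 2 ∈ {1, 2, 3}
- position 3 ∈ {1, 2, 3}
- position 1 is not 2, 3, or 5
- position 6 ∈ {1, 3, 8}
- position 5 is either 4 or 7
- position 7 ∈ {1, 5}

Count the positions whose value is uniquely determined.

position 2, position 3, position 4 between them cover only {1, 2, 3} — a naked triple. Remove those values from position 1, position 6, position 7.
position 6 must be 8 (only option left). Remove 8 from position 1.
position 7 must be 5 (only option left).
Determined: position 6=8, position 7=5. The other positions each still have more than one consistent value. That makes 2.

2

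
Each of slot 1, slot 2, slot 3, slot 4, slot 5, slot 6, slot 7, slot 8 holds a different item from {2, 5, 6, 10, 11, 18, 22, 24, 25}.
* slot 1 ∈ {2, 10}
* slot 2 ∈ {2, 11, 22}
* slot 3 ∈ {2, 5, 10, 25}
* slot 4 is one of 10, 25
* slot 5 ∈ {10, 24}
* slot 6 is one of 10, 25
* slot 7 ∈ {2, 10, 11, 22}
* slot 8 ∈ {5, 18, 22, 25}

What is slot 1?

The 8 variables together cover exactly {2, 5, 10, 11, 18, 22, 24, 25} — 8 values for 8 variables — and 18 appears only in slot 8's list, so slot 8 = 18.
The 7 still-open variables draw from only 7 values {2, 5, 10, 11, 22, 24, 25}, so each is used; only slot 3 can be 5, hence slot 3 = 5.
The 6 still-open variables draw from only 6 values {2, 10, 11, 22, 24, 25}, so each is used; only slot 5 can be 24, hence slot 5 = 24.
slot 4 and slot 6 share exactly the 2 values {10, 25}; by pigeonhole those values go to them, so strike 10, 25 from slot 1, slot 7.
So slot 1 = 2.

2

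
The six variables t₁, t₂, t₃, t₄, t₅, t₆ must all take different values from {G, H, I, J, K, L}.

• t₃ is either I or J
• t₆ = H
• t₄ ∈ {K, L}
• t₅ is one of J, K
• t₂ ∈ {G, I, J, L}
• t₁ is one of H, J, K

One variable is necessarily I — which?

t₆ has just one choice, so t₆ = H. Remove H from t₁.
The 5 still-open variables draw from only 5 values {G, I, J, K, L}, so each is used; only t₂ can be G, hence t₂ = G.
Among the 4 still-open variables, I fits only t₃ (and all 4 values in {I, J, K, L} must be used), so t₃ = I.

t₃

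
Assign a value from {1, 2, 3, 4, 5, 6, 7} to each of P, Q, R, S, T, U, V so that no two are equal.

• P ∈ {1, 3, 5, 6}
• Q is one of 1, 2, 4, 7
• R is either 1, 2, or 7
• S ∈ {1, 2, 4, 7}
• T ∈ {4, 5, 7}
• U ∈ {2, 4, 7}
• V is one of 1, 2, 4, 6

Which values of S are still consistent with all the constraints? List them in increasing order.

Among the 7 variables, 3 fits only P (and all 7 values in {1, 2, 3, 4, 5, 6, 7} must be used), so P = 3.
The 6 still-open variables draw from only 6 values {1, 2, 4, 5, 6, 7}, so each is used; only T can be 5, hence T = 5.
Among the 5 still-open variables, 6 fits only V (and all 5 values in {1, 2, 4, 6, 7} must be used), so V = 6.
No further eliminations apply; S can still be any of 1, 2, 4, 7.

1, 2, 4, 7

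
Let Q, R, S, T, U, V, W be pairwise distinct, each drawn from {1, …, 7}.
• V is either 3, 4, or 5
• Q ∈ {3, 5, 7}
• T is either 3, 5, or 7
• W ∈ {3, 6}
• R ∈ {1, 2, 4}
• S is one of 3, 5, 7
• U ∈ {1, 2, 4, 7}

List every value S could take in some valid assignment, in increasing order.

The 7 variables draw from only 7 values {1, 2, 3, 4, 5, 6, 7}, so each is used; only W can be 6, hence W = 6.
Q, S, T share exactly the 3 values {3, 5, 7}; by pigeonhole those values go to them, so strike 3, 5, 7 from U, V.
That leaves V = 4. Eliminate 4 elsewhere: R, U.
No further eliminations apply; S can still be any of 3, 5, 7.

3, 5, 7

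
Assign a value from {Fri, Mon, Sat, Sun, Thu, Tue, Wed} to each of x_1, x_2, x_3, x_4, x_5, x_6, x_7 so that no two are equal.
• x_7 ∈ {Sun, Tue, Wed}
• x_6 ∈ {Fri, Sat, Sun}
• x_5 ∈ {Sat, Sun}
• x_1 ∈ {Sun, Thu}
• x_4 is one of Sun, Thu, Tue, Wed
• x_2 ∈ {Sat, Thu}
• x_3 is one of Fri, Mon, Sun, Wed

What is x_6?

The 7 variables together cover exactly {Fri, Mon, Sat, Sun, Thu, Tue, Wed} — 7 values for 7 variables — and Mon appears only in x_3's list, so x_3 = Mon.
Among the 6 still-open variables, Fri fits only x_6 (and all 6 values in {Fri, Sat, Sun, Thu, Tue, Wed} must be used), so x_6 = Fri.

Fri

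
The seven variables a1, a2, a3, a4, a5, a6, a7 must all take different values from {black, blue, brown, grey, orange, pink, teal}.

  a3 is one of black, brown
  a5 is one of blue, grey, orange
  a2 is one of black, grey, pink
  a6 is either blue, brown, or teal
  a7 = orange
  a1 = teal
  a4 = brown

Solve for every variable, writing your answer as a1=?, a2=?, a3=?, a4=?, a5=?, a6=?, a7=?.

a1=teal, a2=pink, a3=black, a4=brown, a5=grey, a6=blue, a7=orange

a1 must be teal (only option left). So a6 can't be teal.
That leaves a4 = brown. Eliminate brown elsewhere: a3, a6.
a6 must be blue (only option left). Remove blue from a5.
a7 has just one choice, so a7 = orange. Remove orange from a5.
That leaves a3 = black. Remove black from a2.
a5 has just one choice, so a5 = grey. Strike grey from a2.
a2's domain is down to {pink}, so a2 = pink.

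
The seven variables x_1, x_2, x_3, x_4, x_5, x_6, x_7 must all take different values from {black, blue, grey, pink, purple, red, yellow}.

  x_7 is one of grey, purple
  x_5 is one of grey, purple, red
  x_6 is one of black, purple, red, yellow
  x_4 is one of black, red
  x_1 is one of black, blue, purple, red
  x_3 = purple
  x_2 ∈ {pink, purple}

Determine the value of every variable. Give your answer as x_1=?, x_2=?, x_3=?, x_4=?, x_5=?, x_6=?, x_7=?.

x_1=blue, x_2=pink, x_3=purple, x_4=black, x_5=red, x_6=yellow, x_7=grey

x_3 has just one choice, so x_3 = purple. Remove purple from x_1, x_2, x_5, x_6, x_7.
x_7's domain is down to {grey}, so x_7 = grey. Strike grey from x_5.
x_2's domain is down to {pink}, so x_2 = pink.
x_5's domain is down to {red}, so x_5 = red. Strike red from x_1, x_4, x_6.
x_4 has just one choice, so x_4 = black. So x_1, x_6 can't be black.
That leaves x_6 = yellow.
x_1's domain is down to {blue}, so x_1 = blue.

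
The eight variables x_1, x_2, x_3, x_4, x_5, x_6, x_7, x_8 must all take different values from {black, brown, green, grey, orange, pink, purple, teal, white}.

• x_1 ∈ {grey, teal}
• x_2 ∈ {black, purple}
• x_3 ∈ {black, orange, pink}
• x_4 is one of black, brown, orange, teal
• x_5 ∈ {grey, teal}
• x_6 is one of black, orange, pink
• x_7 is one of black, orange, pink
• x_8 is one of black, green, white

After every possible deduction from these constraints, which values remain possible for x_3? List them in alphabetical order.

x_1 and x_5 between them cover only {grey, teal} — a naked pair. Remove those values from x_4.
The 3 variables x_3, x_6, x_7 are confined to {black, orange, pink}, which locks those values in; drop them from x_2, x_4, x_8.
That leaves x_2 = purple.
x_4 has just one choice, so x_4 = brown.
No further eliminations apply; x_3 can still be any of black, orange, pink.

black, orange, pink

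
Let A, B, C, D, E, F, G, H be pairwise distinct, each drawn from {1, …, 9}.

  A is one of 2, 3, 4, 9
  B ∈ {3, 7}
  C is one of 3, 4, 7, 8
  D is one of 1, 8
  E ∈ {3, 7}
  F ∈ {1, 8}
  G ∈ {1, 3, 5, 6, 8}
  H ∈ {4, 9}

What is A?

2

The 2 variables B and E are confined to {3, 7}, which locks those values in; drop them from A, C, G.
D and F share exactly the 2 values {1, 8}; by pigeonhole those values go to them, so strike 1, 8 from C, G.
C has just one choice, so C = 4. Eliminate 4 elsewhere: A, H.
H has just one choice, so H = 9. Strike 9 from A.
So A = 2.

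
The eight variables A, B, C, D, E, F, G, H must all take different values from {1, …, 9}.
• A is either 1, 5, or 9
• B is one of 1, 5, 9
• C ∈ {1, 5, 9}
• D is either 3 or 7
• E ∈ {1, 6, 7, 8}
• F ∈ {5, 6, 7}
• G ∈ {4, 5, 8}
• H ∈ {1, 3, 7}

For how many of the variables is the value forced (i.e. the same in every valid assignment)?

3

The 8 variables together cover exactly {1, 3, 4, 5, 6, 7, 8, 9} — 8 values for 8 variables — and 4 appears only in G's list, so G = 4.
Among the 7 still-open variables, 8 fits only E (and all 7 values in {1, 3, 5, 6, 7, 8, 9} must be used), so E = 8.
The 6 still-open variables draw from only 6 values {1, 3, 5, 6, 7, 9}, so each is used; only F can be 6, hence F = 6.
A, B, C between them cover only {1, 5, 9} — a naked triple. Remove those values from H.
Determined: E=8, F=6, G=4. The other variables each still have more than one consistent value. That makes 3.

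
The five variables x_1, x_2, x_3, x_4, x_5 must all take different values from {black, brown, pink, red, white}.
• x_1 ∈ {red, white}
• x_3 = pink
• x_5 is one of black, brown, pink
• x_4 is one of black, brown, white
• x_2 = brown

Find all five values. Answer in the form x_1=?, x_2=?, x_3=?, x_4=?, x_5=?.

x_2 must be brown (only option left). Eliminate brown elsewhere: x_4, x_5.
x_3 has just one choice, so x_3 = pink. So x_5 can't be pink.
x_5 must be black (only option left). Strike black from x_4.
That leaves x_4 = white. Strike white from x_1.
x_1 must be red (only option left).

x_1=red, x_2=brown, x_3=pink, x_4=white, x_5=black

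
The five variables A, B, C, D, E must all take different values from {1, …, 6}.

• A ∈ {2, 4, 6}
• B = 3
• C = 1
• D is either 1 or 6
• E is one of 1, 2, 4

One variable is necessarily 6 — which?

D

B must be 3 (only option left).
C's domain is down to {1}, so C = 1. So D, E can't be 1.
So 6 goes to D.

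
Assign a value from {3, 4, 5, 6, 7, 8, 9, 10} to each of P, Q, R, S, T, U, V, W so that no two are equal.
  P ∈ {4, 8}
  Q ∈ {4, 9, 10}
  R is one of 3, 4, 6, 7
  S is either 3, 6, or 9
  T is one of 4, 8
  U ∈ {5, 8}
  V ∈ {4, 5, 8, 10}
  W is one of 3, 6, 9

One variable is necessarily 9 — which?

Q

The 8 variables draw from only 8 values {3, 4, 5, 6, 7, 8, 9, 10}, so each is used; only R can be 7, hence R = 7.
P and T between them cover only {4, 8} — a naked pair. Remove those values from Q, U, V.
U's domain is down to {5}, so U = 5. Eliminate 5 elsewhere: V.
V's domain is down to {10}, so V = 10. Eliminate 10 elsewhere: Q.
So 9 goes to Q.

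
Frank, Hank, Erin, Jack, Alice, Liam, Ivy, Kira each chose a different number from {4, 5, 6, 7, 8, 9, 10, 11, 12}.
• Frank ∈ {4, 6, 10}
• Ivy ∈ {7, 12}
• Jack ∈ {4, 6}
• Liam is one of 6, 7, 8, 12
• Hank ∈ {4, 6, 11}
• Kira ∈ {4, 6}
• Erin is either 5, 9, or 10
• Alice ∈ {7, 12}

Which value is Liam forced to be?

8

The 2 variables Jack and Kira are confined to {4, 6}, which locks those values in; drop them from Frank, Hank, Liam.
Frank's domain is down to {10}, so Frank = 10. Eliminate 10 elsewhere: Erin.
Hank has just one choice, so Hank = 11.
The 2 variables Alice and Ivy are confined to {7, 12}, which locks those values in; drop them from Liam.
So Liam = 8.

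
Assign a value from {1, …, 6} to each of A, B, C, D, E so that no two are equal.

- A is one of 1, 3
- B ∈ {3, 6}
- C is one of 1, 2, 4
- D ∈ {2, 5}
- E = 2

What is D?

5

E must be 2 (only option left). Strike 2 from C, D.
So D = 5.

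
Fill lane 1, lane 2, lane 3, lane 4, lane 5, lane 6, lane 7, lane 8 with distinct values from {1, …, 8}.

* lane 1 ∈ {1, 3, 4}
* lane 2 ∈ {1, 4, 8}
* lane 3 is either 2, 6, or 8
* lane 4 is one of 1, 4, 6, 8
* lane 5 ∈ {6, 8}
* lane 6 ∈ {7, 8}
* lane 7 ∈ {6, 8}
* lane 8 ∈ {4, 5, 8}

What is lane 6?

Among the 8 variables, 2 fits only lane 3 (and all 8 values in {1, 2, 3, 4, 5, 6, 7, 8} must be used), so lane 3 = 2.
The 7 still-open variables draw from only 7 values {1, 3, 4, 5, 6, 7, 8}, so each is used; only lane 1 can be 3, hence lane 1 = 3.
The 6 still-open variables draw from only 6 values {1, 4, 5, 6, 7, 8}, so each is used; only lane 8 can be 5, hence lane 8 = 5.
The 5 still-open variables together cover exactly {1, 4, 6, 7, 8} — 5 values for 5 variables — and 7 appears only in lane 6's list, so lane 6 = 7.

7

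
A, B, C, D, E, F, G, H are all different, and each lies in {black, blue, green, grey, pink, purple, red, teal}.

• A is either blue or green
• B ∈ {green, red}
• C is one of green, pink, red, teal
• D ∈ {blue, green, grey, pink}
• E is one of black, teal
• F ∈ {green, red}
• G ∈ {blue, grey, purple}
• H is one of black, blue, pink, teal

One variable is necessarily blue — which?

The 8 variables together cover exactly {black, blue, green, grey, pink, purple, red, teal} — 8 values for 8 variables — and purple appears only in G's list, so G = purple.
The 7 still-open variables together cover exactly {black, blue, green, grey, pink, red, teal} — 7 values for 7 variables — and grey appears only in D's list, so D = grey.
The 2 variables B and F are confined to {green, red}, which locks those values in; drop them from A, C.
So blue goes to A.

A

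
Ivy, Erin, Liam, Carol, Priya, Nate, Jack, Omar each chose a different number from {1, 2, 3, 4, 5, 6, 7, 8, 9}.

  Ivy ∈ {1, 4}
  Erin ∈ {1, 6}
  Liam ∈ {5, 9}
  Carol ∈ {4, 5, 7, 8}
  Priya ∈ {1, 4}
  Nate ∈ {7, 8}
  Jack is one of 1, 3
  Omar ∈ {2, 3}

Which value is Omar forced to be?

2

The 2 variables Ivy and Priya are confined to {1, 4}, which locks those values in; drop them from Erin, Carol, Jack.
That leaves Erin = 6.
Jack's domain is down to {3}, so Jack = 3. Remove 3 from Omar.
So Omar = 2.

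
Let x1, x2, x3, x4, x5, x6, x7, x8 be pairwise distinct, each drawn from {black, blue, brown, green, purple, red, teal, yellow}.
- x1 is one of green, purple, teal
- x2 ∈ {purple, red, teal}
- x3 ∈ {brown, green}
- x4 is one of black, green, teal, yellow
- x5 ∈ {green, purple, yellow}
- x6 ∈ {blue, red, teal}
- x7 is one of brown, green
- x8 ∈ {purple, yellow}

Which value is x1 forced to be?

The 8 variables draw from only 8 values {black, blue, brown, green, purple, red, teal, yellow}, so each is used; only x4 can be black, hence x4 = black.
The 7 still-open variables together cover exactly {blue, brown, green, purple, red, teal, yellow} — 7 values for 7 variables — and blue appears only in x6's list, so x6 = blue.
Among the 6 still-open variables, red fits only x2 (and all 6 values in {brown, green, purple, red, teal, yellow} must be used), so x2 = red.
The 5 still-open variables together cover exactly {brown, green, purple, teal, yellow} — 5 values for 5 variables — and teal appears only in x1's list, so x1 = teal.

teal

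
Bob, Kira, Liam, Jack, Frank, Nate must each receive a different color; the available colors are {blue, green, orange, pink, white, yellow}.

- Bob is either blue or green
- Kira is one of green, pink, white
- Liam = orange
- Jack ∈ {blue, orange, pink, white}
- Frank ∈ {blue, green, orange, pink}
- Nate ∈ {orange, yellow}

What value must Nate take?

Liam must be orange (only option left). Strike orange from Jack, Frank, Nate.
So Nate = yellow.

yellow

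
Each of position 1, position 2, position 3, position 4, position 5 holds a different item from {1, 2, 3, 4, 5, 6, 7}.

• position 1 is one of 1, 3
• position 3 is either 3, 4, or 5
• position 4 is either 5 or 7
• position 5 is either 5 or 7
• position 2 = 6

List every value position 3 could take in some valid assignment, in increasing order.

position 2 must be 6 (only option left).
The 2 variables position 4 and position 5 are confined to {5, 7}, which locks those values in; drop them from position 3.
No further eliminations apply; position 3 can still be any of 3, 4.

3, 4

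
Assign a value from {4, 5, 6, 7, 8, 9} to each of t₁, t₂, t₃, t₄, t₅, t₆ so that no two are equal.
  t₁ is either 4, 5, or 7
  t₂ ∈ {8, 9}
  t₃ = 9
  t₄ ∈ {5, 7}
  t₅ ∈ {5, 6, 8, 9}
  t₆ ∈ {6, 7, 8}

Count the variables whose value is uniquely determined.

t₃'s domain is down to {9}, so t₃ = 9. Strike 9 from t₂, t₅.
t₂ has just one choice, so t₂ = 8. Strike 8 from t₅, t₆.
The 4 still-open variables draw from only 4 values {4, 5, 6, 7}, so each is used; only t₁ can be 4, hence t₁ = 4.
Determined: t₁=4, t₂=8, t₃=9. The other variables each still have more than one consistent value. That makes 3.

3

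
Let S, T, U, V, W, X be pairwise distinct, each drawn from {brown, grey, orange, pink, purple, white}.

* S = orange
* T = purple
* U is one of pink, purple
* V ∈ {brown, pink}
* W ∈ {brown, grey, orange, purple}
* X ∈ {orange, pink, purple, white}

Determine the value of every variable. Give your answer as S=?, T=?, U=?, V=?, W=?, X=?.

S=orange, T=purple, U=pink, V=brown, W=grey, X=white

S's domain is down to {orange}, so S = orange. Strike orange from W, X.
T has just one choice, so T = purple. Strike purple from U, W, X.
U must be pink (only option left). So V, X can't be pink.
V must be brown (only option left). Remove brown from W.
W has just one choice, so W = grey.
X's domain is down to {white}, so X = white.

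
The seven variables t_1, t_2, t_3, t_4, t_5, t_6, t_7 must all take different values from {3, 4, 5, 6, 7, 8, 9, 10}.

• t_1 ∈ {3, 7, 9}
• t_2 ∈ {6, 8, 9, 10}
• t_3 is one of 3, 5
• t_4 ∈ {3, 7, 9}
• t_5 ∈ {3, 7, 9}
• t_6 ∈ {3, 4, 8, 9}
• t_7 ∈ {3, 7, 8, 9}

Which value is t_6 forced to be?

4

t_1, t_4, t_5 share exactly the 3 values {3, 7, 9}; by pigeonhole those values go to them, so strike 3, 7, 9 from t_2, t_3, t_6, t_7.
t_3's domain is down to {5}, so t_3 = 5.
That leaves t_7 = 8. So t_2, t_6 can't be 8.
So t_6 = 4.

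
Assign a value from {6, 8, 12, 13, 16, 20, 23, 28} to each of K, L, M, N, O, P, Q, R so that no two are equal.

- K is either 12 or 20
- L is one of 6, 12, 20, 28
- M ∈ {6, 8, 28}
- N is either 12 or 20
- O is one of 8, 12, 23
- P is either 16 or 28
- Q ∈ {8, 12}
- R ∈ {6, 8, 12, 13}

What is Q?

Among the 8 variables, 13 fits only R (and all 8 values in {6, 8, 12, 13, 16, 20, 23, 28} must be used), so R = 13.
The 7 still-open variables together cover exactly {6, 8, 12, 16, 20, 23, 28} — 7 values for 7 variables — and 16 appears only in P's list, so P = 16.
The 6 still-open variables together cover exactly {6, 8, 12, 20, 23, 28} — 6 values for 6 variables — and 23 appears only in O's list, so O = 23.
K and N share exactly the 2 values {12, 20}; by pigeonhole those values go to them, so strike 12, 20 from L, Q.
So Q = 8.

8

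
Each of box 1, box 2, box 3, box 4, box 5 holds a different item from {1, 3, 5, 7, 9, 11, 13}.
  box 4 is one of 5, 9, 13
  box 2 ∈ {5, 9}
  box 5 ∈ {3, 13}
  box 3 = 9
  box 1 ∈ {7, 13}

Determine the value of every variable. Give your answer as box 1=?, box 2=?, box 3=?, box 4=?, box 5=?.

box 1=7, box 2=5, box 3=9, box 4=13, box 5=3

box 3 has just one choice, so box 3 = 9. So box 2, box 4 can't be 9.
box 2 has just one choice, so box 2 = 5. Strike 5 from box 4.
box 4's domain is down to {13}, so box 4 = 13. Eliminate 13 elsewhere: box 1, box 5.
box 5's domain is down to {3}, so box 5 = 3.
box 1 must be 7 (only option left).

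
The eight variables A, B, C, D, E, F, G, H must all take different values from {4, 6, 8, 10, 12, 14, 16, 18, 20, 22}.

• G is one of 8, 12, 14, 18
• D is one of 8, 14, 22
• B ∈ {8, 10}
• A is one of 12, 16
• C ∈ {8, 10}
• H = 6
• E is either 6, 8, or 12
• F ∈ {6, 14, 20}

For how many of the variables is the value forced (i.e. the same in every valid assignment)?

H must be 6 (only option left). Strike 6 from E, F.
The 2 variables B and C are confined to {8, 10}, which locks those values in; drop them from D, E, G.
E has just one choice, so E = 12. Strike 12 from A, G.
That leaves A = 16.
Determined: A=16, E=12, H=6. The other variables each still have more than one consistent value. That makes 3.

3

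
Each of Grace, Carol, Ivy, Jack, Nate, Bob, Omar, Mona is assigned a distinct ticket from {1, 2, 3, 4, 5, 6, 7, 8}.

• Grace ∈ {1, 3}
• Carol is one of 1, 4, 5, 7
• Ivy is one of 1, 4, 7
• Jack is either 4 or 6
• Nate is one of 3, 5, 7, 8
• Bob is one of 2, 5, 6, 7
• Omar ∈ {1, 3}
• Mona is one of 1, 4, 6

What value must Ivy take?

7

Among the 8 variables, 2 fits only Bob (and all 8 values in {1, 2, 3, 4, 5, 6, 7, 8} must be used), so Bob = 2.
The 7 still-open variables draw from only 7 values {1, 3, 4, 5, 6, 7, 8}, so each is used; only Nate can be 8, hence Nate = 8.
The 6 still-open variables together cover exactly {1, 3, 4, 5, 6, 7} — 6 values for 6 variables — and 5 appears only in Carol's list, so Carol = 5.
The 5 still-open variables draw from only 5 values {1, 3, 4, 6, 7}, so each is used; only Ivy can be 7, hence Ivy = 7.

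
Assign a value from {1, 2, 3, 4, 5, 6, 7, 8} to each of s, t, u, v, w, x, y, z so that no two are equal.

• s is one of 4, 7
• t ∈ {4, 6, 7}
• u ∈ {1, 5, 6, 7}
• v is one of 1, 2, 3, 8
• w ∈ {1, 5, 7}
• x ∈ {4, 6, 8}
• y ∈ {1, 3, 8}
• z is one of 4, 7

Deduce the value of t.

Among the 8 variables, 2 fits only v (and all 8 values in {1, 2, 3, 4, 5, 6, 7, 8} must be used), so v = 2.
Among the 7 still-open variables, 3 fits only y (and all 7 values in {1, 3, 4, 5, 6, 7, 8} must be used), so y = 3.
The 6 still-open variables draw from only 6 values {1, 4, 5, 6, 7, 8}, so each is used; only x can be 8, hence x = 8.
The 2 variables s and z are confined to {4, 7}, which locks those values in; drop them from t, u, w.
So t = 6.

6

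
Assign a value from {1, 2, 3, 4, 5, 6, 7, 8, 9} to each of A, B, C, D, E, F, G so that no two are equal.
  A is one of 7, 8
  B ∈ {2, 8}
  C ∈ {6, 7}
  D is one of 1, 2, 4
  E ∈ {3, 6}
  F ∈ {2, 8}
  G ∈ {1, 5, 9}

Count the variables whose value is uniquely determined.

B and F share exactly the 2 values {2, 8}; by pigeonhole those values go to them, so strike 2, 8 from A, D.
That leaves A = 7. Strike 7 from C.
C has just one choice, so C = 6. Strike 6 from E.
That leaves E = 3.
Determined: A=7, C=6, E=3. The other variables each still have more than one consistent value. That makes 3.

3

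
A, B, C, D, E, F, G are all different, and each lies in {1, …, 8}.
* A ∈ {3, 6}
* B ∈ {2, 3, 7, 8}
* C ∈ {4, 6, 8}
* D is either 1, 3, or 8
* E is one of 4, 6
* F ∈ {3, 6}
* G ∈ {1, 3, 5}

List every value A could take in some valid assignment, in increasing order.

3, 6

A and F share exactly the 2 values {3, 6}; by pigeonhole those values go to them, so strike 3, 6 from B, C, D, E, G.
E has just one choice, so E = 4. Remove 4 from C.
C's domain is down to {8}, so C = 8. Remove 8 from B, D.
D's domain is down to {1}, so D = 1. Strike 1 from G.
That leaves G = 5.
No further eliminations apply; A can still be any of 3, 6.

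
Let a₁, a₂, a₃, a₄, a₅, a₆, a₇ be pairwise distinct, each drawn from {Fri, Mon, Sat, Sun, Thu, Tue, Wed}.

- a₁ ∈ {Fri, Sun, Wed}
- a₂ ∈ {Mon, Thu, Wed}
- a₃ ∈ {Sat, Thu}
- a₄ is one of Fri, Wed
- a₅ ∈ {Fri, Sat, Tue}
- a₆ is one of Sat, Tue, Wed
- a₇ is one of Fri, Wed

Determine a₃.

Among the 7 variables, Mon fits only a₂ (and all 7 values in {Fri, Mon, Sat, Sun, Thu, Tue, Wed} must be used), so a₂ = Mon.
The 6 still-open variables together cover exactly {Fri, Sat, Sun, Thu, Tue, Wed} — 6 values for 6 variables — and Sun appears only in a₁'s list, so a₁ = Sun.
Among the 5 still-open variables, Thu fits only a₃ (and all 5 values in {Fri, Sat, Thu, Tue, Wed} must be used), so a₃ = Thu.

Thu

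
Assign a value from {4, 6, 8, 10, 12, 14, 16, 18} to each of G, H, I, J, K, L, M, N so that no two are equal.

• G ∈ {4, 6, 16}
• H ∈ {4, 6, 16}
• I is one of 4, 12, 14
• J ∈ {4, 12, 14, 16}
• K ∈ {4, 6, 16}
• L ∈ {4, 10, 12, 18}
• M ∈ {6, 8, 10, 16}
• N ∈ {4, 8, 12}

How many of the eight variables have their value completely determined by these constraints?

Among the 8 variables, 18 fits only L (and all 8 values in {4, 6, 8, 10, 12, 14, 16, 18} must be used), so L = 18.
The 7 still-open variables draw from only 7 values {4, 6, 8, 10, 12, 14, 16}, so each is used; only M can be 10, hence M = 10.
The 6 still-open variables together cover exactly {4, 6, 8, 12, 14, 16} — 6 values for 6 variables — and 8 appears only in N's list, so N = 8.
The 3 variables G, H, K are confined to {4, 6, 16}, which locks those values in; drop them from I, J.
Determined: L=18, M=10, N=8. The other variables each still have more than one consistent value. That makes 3.

3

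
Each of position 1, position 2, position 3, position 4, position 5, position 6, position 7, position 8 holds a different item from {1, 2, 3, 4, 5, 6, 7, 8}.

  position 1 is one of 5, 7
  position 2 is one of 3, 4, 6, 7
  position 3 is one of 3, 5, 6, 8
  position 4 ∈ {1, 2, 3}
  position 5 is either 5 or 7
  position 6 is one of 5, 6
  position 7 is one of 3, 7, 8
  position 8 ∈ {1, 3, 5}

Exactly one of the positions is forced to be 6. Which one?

position 6

The 8 variables together cover exactly {1, 2, 3, 4, 5, 6, 7, 8} — 8 values for 8 variables — and 2 appears only in position 4's list, so position 4 = 2.
The 7 still-open variables draw from only 7 values {1, 3, 4, 5, 6, 7, 8}, so each is used; only position 8 can be 1, hence position 8 = 1.
The 6 still-open variables draw from only 6 values {3, 4, 5, 6, 7, 8}, so each is used; only position 2 can be 4, hence position 2 = 4.
position 1 and position 5 between them cover only {5, 7} — a naked pair. Remove those values from position 3, position 6, position 7.
So 6 goes to position 6.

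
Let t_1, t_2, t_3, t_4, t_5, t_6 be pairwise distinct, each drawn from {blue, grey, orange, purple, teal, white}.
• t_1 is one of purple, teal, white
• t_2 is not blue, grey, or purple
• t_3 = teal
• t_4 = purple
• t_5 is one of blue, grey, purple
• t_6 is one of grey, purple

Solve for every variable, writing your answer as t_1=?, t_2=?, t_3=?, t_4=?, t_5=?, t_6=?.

t_1=white, t_2=orange, t_3=teal, t_4=purple, t_5=blue, t_6=grey

t_3 has just one choice, so t_3 = teal. Remove teal from t_1, t_2.
t_4 has just one choice, so t_4 = purple. Remove purple from t_1, t_5, t_6.
t_6 has just one choice, so t_6 = grey. Strike grey from t_5.
t_1 must be white (only option left). So t_2 can't be white.
t_2 must be orange (only option left).
t_5 has just one choice, so t_5 = blue.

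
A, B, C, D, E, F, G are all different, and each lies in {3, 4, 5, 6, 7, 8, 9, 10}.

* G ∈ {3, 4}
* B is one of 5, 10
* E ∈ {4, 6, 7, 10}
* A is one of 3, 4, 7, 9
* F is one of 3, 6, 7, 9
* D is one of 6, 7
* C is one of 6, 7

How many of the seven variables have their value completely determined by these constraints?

The 7 variables draw from only 7 values {3, 4, 5, 6, 7, 9, 10}, so each is used; only B can be 5, hence B = 5.
Among the 6 still-open variables, 10 fits only E (and all 6 values in {3, 4, 6, 7, 9, 10} must be used), so E = 10.
The 2 variables C and D are confined to {6, 7}, which locks those values in; drop them from A, F.
Determined: B=5, E=10. The other variables each still have more than one consistent value. That makes 2.

2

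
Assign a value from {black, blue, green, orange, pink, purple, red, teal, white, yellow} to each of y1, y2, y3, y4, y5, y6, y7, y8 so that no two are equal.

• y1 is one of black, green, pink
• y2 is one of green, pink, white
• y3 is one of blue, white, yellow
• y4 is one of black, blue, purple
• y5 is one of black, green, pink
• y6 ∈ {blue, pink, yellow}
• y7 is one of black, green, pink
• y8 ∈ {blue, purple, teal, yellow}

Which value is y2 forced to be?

The 8 variables draw from only 8 values {black, blue, green, pink, purple, teal, white, yellow}, so each is used; only y8 can be teal, hence y8 = teal.
Among the 7 still-open variables, purple fits only y4 (and all 7 values in {black, blue, green, pink, purple, white, yellow} must be used), so y4 = purple.
y1, y5, y7 between them cover only {black, green, pink} — a naked triple. Remove those values from y2, y6.
So y2 = white.

white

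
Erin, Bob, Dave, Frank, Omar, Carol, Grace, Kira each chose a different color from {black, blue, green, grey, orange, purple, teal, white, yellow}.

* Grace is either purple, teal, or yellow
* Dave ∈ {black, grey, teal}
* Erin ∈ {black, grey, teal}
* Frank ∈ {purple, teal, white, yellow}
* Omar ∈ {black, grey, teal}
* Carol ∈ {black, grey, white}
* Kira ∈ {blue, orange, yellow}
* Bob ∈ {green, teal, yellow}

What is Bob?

Erin, Dave, Omar share exactly the 3 values {black, grey, teal}; by pigeonhole those values go to them, so strike black, grey, teal from Bob, Frank, Carol, Grace.
Carol must be white (only option left). Strike white from Frank.
Frank and Grace between them cover only {purple, yellow} — a naked pair. Remove those values from Bob, Kira.
So Bob = green.

green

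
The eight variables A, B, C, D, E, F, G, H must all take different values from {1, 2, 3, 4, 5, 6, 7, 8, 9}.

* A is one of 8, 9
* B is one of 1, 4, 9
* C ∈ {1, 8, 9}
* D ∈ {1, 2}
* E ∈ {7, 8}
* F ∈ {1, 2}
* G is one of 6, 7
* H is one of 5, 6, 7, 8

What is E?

The 8 variables together cover exactly {1, 2, 4, 5, 6, 7, 8, 9} — 8 values for 8 variables — and 4 appears only in B's list, so B = 4.
The 7 still-open variables together cover exactly {1, 2, 5, 6, 7, 8, 9} — 7 values for 7 variables — and 5 appears only in H's list, so H = 5.
Among the 6 still-open variables, 6 fits only G (and all 6 values in {1, 2, 6, 7, 8, 9} must be used), so G = 6.
Among the 5 still-open variables, 7 fits only E (and all 5 values in {1, 2, 7, 8, 9} must be used), so E = 7.

7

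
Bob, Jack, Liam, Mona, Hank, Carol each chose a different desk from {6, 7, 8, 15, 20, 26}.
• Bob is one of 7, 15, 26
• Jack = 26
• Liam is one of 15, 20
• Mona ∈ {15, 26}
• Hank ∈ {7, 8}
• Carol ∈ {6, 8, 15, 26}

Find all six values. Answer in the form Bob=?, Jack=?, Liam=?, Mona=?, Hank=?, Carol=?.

Jack must be 26 (only option left). Strike 26 from Bob, Mona, Carol.
Mona must be 15 (only option left). Strike 15 from Bob, Liam, Carol.
That leaves Bob = 7. Strike 7 from Hank.
Liam must be 20 (only option left).
Hank has just one choice, so Hank = 8. Strike 8 from Carol.
Carol's domain is down to {6}, so Carol = 6.

Bob=7, Jack=26, Liam=20, Mona=15, Hank=8, Carol=6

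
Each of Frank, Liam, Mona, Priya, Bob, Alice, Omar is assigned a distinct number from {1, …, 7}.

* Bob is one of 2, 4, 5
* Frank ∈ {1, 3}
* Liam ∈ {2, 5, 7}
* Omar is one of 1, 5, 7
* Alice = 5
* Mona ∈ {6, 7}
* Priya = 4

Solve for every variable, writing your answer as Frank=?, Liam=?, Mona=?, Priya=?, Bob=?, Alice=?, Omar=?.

Frank=3, Liam=7, Mona=6, Priya=4, Bob=2, Alice=5, Omar=1

Priya has just one choice, so Priya = 4. Remove 4 from Bob.
Alice has just one choice, so Alice = 5. Remove 5 from Liam, Bob, Omar.
Bob has just one choice, so Bob = 2. Remove 2 from Liam.
That leaves Liam = 7. So Mona, Omar can't be 7.
Mona has just one choice, so Mona = 6.
Omar has just one choice, so Omar = 1. Strike 1 from Frank.
Frank must be 3 (only option left).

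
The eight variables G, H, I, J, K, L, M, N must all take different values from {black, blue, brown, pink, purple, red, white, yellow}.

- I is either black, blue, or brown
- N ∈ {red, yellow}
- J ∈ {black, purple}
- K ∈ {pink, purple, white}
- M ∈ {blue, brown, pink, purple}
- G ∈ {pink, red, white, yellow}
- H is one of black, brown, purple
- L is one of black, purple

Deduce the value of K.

J and L between them cover only {black, purple} — a naked pair. Remove those values from H, I, K, M.
That leaves H = brown. Strike brown from I, M.
That leaves I = blue. Remove blue from M.
M has just one choice, so M = pink. Remove pink from G, K.
So K = white.

white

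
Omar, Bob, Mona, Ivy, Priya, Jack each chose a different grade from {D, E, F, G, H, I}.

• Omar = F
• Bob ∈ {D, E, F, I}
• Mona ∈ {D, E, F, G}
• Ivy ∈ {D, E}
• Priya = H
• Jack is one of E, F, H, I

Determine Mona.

Omar must be F (only option left). Strike F from Bob, Mona, Jack.
Priya has just one choice, so Priya = H. Remove H from Jack.
The 4 still-open variables draw from only 4 values {D, E, G, I}, so each is used; only Mona can be G, hence Mona = G.

G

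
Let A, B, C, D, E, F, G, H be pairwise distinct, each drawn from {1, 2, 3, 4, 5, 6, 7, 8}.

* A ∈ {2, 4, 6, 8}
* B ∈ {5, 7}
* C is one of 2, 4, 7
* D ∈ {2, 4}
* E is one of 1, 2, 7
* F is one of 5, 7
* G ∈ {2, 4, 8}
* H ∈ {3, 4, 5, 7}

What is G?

8

The 8 variables together cover exactly {1, 2, 3, 4, 5, 6, 7, 8} — 8 values for 8 variables — and 1 appears only in E's list, so E = 1.
The 7 still-open variables draw from only 7 values {2, 3, 4, 5, 6, 7, 8}, so each is used; only H can be 3, hence H = 3.
The 6 still-open variables draw from only 6 values {2, 4, 5, 6, 7, 8}, so each is used; only A can be 6, hence A = 6.
Among the 5 still-open variables, 8 fits only G (and all 5 values in {2, 4, 5, 7, 8} must be used), so G = 8.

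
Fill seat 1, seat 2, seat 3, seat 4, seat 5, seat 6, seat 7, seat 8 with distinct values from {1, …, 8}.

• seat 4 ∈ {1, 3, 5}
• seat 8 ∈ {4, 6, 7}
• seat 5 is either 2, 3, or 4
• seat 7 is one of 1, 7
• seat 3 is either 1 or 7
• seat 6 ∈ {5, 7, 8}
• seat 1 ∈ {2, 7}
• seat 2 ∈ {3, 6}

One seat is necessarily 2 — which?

seat 1

The 8 variables together cover exactly {1, 2, 3, 4, 5, 6, 7, 8} — 8 values for 8 variables — and 8 appears only in seat 6's list, so seat 6 = 8.
Among the 7 still-open variables, 5 fits only seat 4 (and all 7 values in {1, 2, 3, 4, 5, 6, 7} must be used), so seat 4 = 5.
seat 3 and seat 7 between them cover only {1, 7} — a naked pair. Remove those values from seat 1, seat 8.
So 2 goes to seat 1.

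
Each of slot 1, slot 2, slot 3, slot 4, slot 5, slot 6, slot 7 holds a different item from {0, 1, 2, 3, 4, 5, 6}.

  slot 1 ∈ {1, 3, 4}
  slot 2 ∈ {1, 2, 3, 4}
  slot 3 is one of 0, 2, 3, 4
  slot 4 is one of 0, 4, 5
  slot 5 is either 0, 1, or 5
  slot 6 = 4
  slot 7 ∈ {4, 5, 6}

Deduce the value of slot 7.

6

slot 6 has just one choice, so slot 6 = 4. Strike 4 from slot 1, slot 2, slot 3, slot 4, slot 7.
The 6 still-open variables draw from only 6 values {0, 1, 2, 3, 5, 6}, so each is used; only slot 7 can be 6, hence slot 7 = 6.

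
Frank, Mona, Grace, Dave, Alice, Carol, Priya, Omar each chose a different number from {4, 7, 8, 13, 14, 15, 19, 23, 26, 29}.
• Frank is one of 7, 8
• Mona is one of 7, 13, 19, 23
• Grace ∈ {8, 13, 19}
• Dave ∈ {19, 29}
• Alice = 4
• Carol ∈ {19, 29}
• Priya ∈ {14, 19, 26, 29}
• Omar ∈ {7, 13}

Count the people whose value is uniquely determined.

Alice's domain is down to {4}, so Alice = 4.
Dave and Carol share exactly the 2 values {19, 29}; by pigeonhole those values go to them, so strike 19, 29 from Mona, Grace, Priya.
Frank, Grace, Omar share exactly the 3 values {7, 8, 13}; by pigeonhole those values go to them, so strike 7, 8, 13 from Mona.
Mona's domain is down to {23}, so Mona = 23.
Determined: Mona=23, Alice=4. The other people each still have more than one consistent value. That makes 2.

2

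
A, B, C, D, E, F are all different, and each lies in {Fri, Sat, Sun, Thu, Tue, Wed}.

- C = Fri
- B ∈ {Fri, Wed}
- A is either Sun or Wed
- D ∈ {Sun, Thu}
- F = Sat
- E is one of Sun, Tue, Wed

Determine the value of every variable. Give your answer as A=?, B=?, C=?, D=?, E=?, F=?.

C must be Fri (only option left). Eliminate Fri elsewhere: B.
F has just one choice, so F = Sat.
That leaves B = Wed. Strike Wed from A, E.
That leaves A = Sun. Strike Sun from D, E.
That leaves D = Thu.
That leaves E = Tue.

A=Sun, B=Wed, C=Fri, D=Thu, E=Tue, F=Sat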